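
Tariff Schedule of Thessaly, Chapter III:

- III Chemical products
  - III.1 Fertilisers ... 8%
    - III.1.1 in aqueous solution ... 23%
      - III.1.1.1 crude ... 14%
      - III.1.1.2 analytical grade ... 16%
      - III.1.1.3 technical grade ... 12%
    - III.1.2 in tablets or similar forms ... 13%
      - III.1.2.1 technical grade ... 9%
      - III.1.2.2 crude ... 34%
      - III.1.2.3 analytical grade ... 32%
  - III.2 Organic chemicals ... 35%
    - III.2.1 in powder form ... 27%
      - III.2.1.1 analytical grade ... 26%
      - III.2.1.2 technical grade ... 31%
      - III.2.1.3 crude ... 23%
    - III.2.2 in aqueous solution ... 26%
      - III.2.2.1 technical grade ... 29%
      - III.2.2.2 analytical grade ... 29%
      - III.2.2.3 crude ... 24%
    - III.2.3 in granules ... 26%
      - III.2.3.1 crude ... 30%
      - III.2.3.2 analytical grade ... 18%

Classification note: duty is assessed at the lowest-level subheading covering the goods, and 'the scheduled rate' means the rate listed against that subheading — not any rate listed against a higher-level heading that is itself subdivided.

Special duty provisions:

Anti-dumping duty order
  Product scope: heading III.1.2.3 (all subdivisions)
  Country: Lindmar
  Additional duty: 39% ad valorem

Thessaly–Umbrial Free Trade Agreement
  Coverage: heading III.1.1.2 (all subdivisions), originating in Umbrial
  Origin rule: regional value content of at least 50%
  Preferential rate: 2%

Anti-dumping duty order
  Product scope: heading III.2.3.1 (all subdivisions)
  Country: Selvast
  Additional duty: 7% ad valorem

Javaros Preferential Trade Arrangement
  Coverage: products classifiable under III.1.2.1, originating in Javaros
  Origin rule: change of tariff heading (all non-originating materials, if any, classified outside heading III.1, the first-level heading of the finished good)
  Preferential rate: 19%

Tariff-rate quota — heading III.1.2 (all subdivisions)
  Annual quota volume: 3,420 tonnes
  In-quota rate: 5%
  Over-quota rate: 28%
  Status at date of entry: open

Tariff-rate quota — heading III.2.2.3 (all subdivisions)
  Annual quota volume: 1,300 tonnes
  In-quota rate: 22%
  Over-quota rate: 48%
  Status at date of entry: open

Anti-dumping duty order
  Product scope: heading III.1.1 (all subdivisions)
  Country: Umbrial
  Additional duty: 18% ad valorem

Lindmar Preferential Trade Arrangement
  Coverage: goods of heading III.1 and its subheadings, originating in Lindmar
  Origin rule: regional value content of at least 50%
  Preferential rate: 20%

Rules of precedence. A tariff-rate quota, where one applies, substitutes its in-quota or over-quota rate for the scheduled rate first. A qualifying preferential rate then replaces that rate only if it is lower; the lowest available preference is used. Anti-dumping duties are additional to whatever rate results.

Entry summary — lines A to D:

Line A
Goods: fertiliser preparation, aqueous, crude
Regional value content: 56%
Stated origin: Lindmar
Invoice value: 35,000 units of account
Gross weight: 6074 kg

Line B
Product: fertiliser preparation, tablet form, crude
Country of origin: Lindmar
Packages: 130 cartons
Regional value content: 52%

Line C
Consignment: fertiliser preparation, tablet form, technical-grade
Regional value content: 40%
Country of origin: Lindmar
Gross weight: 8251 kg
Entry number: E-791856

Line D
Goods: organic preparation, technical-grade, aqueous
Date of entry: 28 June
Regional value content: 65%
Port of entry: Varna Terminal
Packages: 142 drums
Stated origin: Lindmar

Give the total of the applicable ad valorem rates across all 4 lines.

53%

Line A: fertiliser → III.1; aqueous → III.1.1; crude → III.1.1.1. Scheduled 14%. Lindmar agreement on III.1: RVC ≥ 50% → 20% available; preference 20% not lower than 14% → no reduction. → 14%.
Line B: fertiliser → III.1; tablet form → III.1.2; crude → III.1.2.2. Scheduled 34%. quota on III.1.2 open → in-quota 5%; Lindmar agreement on III.1: RVC ≥ 50% → 20% available; preference 20% not lower than 5% → no reduction. → 5%.
Line C: fertiliser → III.1; tablet form → III.1.2; technical-grade → III.1.2.1. Scheduled 9%. quota on III.1.2 open → in-quota 5%; Lindmar agreement on III.1: RVC < 50%. → 5%.
Line D: organic → III.2; aqueous → III.2.2; technical-grade → III.2.2.1. Scheduled 29%. Lindmar agreement on III.1: III.2.2.1 not covered. → 29%.
Sum: 14% + 5% + 5% + 29% = 53%.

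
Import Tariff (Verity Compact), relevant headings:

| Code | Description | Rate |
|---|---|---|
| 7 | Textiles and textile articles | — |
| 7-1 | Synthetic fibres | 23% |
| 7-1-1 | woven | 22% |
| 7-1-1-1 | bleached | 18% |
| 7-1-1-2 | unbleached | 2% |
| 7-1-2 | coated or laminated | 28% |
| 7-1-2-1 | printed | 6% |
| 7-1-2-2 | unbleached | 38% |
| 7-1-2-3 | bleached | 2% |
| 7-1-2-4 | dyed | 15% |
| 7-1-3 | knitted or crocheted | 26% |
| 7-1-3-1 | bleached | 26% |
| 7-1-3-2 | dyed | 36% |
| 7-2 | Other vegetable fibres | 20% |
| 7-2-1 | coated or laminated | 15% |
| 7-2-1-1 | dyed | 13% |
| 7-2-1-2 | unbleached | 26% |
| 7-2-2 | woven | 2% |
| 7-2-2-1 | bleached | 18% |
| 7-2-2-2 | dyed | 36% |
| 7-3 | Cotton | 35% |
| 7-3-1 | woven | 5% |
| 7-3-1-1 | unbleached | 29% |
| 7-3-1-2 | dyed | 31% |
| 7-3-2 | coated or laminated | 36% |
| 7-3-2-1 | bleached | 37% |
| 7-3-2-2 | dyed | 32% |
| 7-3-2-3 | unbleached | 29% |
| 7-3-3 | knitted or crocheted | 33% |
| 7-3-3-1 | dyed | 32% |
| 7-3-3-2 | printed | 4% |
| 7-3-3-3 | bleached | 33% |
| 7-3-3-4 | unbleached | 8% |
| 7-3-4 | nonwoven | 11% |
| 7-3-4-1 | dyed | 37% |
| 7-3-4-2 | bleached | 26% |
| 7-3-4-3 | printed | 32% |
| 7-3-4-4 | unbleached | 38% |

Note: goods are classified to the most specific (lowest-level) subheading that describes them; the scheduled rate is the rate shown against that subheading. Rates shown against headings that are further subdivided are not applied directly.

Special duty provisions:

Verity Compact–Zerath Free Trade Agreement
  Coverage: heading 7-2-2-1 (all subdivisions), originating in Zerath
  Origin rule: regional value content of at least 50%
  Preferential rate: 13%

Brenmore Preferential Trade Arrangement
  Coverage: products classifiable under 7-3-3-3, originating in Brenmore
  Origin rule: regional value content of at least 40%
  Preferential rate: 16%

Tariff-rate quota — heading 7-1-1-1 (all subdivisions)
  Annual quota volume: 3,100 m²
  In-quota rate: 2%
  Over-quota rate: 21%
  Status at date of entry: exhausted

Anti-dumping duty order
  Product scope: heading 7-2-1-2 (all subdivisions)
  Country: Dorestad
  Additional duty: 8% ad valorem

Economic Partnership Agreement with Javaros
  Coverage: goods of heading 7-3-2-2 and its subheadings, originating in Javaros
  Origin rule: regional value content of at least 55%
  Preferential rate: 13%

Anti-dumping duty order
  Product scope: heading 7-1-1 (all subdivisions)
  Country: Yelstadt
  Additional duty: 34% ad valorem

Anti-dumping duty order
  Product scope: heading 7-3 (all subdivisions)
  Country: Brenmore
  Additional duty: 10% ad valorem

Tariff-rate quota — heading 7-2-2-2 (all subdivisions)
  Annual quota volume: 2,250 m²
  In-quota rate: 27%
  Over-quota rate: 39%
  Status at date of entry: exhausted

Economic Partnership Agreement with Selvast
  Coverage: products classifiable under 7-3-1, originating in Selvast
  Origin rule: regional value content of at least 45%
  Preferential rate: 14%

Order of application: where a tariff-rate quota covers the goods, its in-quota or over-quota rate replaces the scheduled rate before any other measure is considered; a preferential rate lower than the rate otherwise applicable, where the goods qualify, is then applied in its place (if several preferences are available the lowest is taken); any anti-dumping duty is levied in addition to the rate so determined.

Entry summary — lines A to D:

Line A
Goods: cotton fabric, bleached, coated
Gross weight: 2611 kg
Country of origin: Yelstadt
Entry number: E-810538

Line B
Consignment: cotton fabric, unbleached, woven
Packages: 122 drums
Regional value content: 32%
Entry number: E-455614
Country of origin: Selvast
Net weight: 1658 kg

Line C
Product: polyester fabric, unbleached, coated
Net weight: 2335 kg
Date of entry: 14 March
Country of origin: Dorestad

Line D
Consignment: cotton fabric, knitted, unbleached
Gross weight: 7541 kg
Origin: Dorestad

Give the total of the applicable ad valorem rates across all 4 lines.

Line A: cotton → 7-3; coated → 7-3-2; bleached → 7-3-2-1. Scheduled 37%. No special measure applies. → 37%.
Line B: cotton → 7-3; woven → 7-3-1; unbleached → 7-3-1-1. Scheduled 29%. Selvast agreement on 7-3-1: RVC < 45%. → 29%.
Line C: polyester → 7-1; coated → 7-1-2; unbleached → 7-1-2-2. Scheduled 38%. No special measure applies. → 38%.
Line D: cotton → 7-3; knitted → 7-3-3; unbleached → 7-3-3-4. Scheduled 8%. No special measure applies. → 8%.
Sum: 37% + 29% + 38% + 8% = 112%.

112%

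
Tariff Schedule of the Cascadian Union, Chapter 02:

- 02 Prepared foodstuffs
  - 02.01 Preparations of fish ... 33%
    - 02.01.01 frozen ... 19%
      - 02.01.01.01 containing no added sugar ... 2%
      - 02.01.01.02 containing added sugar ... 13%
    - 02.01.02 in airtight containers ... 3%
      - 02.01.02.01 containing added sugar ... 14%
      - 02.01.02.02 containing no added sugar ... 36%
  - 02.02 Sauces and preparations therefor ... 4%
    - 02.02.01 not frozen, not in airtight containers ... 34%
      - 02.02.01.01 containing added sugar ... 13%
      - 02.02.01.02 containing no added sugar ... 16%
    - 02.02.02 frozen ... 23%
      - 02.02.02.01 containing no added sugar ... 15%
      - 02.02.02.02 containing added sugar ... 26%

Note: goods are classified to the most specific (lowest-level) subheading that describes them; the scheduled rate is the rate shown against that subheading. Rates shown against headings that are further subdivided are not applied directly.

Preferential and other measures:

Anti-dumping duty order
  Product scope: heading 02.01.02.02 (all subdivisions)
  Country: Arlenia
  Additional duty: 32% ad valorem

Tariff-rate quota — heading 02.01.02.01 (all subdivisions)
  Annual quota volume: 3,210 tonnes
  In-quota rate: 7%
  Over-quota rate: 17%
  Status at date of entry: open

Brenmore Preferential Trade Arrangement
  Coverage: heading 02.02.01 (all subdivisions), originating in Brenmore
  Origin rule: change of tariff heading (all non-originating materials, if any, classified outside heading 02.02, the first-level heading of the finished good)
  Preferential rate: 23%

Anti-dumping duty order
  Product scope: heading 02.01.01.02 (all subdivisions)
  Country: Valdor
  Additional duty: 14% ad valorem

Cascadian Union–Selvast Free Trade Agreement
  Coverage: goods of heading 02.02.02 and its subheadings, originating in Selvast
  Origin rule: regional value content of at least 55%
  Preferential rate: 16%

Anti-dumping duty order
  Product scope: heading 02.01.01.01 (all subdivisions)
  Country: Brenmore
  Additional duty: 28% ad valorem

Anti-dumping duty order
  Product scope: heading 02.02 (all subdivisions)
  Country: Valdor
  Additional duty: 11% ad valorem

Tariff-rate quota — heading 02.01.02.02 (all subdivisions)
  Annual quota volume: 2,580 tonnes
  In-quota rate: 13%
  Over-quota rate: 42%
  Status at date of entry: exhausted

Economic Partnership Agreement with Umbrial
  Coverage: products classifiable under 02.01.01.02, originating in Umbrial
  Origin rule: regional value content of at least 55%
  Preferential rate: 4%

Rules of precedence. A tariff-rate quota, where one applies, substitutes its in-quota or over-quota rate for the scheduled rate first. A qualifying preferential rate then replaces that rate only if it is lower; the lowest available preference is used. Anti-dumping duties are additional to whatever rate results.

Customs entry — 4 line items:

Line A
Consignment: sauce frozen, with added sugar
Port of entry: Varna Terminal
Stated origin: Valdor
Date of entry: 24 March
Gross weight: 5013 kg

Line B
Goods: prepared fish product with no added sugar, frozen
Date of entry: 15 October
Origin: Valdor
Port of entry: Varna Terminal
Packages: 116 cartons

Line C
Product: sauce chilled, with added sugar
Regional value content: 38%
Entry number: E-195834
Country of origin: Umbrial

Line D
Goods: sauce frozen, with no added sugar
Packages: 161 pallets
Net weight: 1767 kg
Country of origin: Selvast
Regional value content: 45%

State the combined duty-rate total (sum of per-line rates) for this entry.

Line A: sauce → 02.02; frozen → 02.02.02; with added sugar → 02.02.02.02. Scheduled 26%. anti-dumping (Valdor, 02.02): +11%; total 26% + 11% = 37%. → 37%.
Line B: prepared fish product → 02.01; frozen → 02.01.01; with no added sugar → 02.01.01.01. Scheduled 2%. No special measure applies. → 2%.
Line C: sauce → 02.02; chilled → 02.02.01; with added sugar → 02.02.01.01. Scheduled 13%. Umbrial agreement on 02.01.01.02: 02.02.01.01 not covered. → 13%.
Line D: sauce → 02.02; frozen → 02.02.02; with no added sugar → 02.02.02.01. Scheduled 15%. Selvast agreement on 02.02.02: RVC < 55%. → 15%.
Sum: 37% + 2% + 13% + 15% = 67%.

67%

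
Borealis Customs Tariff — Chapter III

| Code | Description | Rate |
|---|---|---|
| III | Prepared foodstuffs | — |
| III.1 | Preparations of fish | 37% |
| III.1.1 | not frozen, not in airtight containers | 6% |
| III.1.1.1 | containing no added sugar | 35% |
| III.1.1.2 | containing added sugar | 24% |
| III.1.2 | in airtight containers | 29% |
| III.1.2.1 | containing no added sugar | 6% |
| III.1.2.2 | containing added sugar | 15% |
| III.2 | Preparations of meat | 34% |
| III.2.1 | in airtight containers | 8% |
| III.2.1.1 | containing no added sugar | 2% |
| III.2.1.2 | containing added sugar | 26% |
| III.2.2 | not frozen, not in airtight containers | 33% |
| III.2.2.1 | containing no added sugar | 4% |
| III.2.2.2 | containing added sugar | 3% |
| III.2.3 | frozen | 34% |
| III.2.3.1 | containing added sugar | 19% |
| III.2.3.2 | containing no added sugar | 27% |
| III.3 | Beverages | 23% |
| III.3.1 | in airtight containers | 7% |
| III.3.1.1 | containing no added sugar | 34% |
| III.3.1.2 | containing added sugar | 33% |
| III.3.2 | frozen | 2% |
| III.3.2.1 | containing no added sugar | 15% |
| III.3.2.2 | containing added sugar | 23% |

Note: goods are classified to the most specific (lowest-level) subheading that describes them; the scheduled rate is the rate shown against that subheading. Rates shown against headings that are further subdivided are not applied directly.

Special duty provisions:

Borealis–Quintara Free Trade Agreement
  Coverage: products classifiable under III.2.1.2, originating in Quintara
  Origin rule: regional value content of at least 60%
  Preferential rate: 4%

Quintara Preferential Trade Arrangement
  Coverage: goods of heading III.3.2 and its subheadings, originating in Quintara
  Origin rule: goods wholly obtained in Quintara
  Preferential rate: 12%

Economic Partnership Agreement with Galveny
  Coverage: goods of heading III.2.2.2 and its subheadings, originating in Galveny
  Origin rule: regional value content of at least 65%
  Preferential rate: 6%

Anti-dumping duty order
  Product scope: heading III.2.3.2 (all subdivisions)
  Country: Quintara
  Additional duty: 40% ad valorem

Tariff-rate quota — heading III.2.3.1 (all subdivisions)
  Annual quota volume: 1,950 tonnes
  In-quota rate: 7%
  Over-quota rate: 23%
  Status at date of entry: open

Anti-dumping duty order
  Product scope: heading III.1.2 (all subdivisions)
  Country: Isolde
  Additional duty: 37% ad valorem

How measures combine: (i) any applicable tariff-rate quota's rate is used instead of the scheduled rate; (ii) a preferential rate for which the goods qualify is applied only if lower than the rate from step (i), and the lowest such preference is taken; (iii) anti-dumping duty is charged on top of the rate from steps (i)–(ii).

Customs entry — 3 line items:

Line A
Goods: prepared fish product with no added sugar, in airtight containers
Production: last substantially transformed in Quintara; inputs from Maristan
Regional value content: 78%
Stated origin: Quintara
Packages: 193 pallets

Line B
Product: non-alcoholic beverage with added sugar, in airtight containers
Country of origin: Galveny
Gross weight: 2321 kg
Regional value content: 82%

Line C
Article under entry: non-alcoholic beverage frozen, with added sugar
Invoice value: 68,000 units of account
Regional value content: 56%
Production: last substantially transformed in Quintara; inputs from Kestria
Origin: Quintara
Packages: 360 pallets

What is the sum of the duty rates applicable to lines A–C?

62%

Line A: prepared fish product → III.1; in airtight containers → III.1.2; with no added sugar → III.1.2.1. Scheduled 6%. Quintara agreement on III.2.1.2: III.1.2.1 not covered; Quintara agreement on III.3.2: III.1.2.1 not covered. → 6%.
Line B: non-alcoholic beverage → III.3; in airtight containers → III.3.1; with added sugar → III.3.1.2. Scheduled 33%. Galveny agreement on III.2.2.2: III.3.1.2 not covered. → 33%.
Line C: non-alcoholic beverage → III.3; frozen → III.3.2; with added sugar → III.3.2.2. Scheduled 23%. Quintara agreement on III.2.1.2: III.3.2.2 not covered; Quintara agreement on III.3.2: not wholly obtained. → 23%.
Sum: 6% + 33% + 23% = 62%.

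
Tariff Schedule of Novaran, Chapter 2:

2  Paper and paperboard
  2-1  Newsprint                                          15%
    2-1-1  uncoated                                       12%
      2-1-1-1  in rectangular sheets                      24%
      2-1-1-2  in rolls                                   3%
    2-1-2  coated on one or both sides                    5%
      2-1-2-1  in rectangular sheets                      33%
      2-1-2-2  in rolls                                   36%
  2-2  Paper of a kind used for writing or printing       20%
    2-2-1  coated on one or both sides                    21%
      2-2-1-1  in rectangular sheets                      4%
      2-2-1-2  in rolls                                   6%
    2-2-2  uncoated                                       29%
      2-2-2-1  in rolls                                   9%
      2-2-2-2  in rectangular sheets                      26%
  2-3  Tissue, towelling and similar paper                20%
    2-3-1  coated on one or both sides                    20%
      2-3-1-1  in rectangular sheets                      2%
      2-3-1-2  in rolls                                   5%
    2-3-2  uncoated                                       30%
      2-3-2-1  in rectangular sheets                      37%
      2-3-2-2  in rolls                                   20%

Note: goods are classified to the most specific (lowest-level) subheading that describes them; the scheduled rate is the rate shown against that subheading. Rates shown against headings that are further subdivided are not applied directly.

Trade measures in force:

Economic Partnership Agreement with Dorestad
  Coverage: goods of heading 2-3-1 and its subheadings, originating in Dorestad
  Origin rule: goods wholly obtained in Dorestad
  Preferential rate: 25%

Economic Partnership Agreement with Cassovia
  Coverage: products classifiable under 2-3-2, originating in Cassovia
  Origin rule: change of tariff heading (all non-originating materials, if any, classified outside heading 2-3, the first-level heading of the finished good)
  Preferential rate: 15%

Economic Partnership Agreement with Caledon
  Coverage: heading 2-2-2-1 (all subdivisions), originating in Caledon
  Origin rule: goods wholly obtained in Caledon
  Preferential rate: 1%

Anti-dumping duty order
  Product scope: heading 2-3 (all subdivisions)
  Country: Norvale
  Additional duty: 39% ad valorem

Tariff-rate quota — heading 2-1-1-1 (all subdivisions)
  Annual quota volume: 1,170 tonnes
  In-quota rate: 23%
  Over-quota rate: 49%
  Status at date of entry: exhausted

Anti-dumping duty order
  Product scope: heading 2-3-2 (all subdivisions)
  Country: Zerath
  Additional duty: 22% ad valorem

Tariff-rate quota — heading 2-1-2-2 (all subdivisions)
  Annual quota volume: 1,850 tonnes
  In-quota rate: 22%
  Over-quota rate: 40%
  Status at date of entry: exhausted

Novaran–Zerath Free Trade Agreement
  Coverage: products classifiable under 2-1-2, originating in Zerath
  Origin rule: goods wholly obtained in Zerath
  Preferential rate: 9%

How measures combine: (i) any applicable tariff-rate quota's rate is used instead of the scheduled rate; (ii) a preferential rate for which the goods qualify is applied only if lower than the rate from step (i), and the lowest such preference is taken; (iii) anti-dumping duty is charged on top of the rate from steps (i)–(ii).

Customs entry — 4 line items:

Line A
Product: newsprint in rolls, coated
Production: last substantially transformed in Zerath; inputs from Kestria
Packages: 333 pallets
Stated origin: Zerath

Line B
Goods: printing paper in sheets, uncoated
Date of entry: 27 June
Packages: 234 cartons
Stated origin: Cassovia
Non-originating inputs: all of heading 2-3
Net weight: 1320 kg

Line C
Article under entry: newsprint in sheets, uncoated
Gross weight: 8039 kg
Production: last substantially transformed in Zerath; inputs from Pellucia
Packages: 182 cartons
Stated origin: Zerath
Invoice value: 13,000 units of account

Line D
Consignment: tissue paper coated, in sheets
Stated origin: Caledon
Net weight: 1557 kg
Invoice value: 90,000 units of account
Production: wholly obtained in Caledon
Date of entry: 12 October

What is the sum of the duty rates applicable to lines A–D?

Line A: newsprint → 2-1; coated → 2-1-2; in rolls → 2-1-2-2. Scheduled 36%. quota on 2-1-2-2 exhausted → over-quota 40%; Zerath agreement on 2-1-2: not wholly obtained. → 40%.
Line B: printing paper → 2-2; uncoated → 2-2-2; in sheets → 2-2-2-2. Scheduled 26%. Cassovia agreement on 2-3-2: 2-2-2-2 not covered. → 26%.
Line C: newsprint → 2-1; uncoated → 2-1-1; in sheets → 2-1-1-1. Scheduled 24%. quota on 2-1-1-1 exhausted → over-quota 49%; Zerath agreement on 2-1-2: 2-1-1-1 not covered. → 49%.
Line D: tissue paper → 2-3; coated → 2-3-1; in sheets → 2-3-1-1. Scheduled 2%. Caledon agreement on 2-2-2-1: 2-3-1-1 not covered. → 2%.
Sum: 40% + 26% + 49% + 2% = 117%.

117%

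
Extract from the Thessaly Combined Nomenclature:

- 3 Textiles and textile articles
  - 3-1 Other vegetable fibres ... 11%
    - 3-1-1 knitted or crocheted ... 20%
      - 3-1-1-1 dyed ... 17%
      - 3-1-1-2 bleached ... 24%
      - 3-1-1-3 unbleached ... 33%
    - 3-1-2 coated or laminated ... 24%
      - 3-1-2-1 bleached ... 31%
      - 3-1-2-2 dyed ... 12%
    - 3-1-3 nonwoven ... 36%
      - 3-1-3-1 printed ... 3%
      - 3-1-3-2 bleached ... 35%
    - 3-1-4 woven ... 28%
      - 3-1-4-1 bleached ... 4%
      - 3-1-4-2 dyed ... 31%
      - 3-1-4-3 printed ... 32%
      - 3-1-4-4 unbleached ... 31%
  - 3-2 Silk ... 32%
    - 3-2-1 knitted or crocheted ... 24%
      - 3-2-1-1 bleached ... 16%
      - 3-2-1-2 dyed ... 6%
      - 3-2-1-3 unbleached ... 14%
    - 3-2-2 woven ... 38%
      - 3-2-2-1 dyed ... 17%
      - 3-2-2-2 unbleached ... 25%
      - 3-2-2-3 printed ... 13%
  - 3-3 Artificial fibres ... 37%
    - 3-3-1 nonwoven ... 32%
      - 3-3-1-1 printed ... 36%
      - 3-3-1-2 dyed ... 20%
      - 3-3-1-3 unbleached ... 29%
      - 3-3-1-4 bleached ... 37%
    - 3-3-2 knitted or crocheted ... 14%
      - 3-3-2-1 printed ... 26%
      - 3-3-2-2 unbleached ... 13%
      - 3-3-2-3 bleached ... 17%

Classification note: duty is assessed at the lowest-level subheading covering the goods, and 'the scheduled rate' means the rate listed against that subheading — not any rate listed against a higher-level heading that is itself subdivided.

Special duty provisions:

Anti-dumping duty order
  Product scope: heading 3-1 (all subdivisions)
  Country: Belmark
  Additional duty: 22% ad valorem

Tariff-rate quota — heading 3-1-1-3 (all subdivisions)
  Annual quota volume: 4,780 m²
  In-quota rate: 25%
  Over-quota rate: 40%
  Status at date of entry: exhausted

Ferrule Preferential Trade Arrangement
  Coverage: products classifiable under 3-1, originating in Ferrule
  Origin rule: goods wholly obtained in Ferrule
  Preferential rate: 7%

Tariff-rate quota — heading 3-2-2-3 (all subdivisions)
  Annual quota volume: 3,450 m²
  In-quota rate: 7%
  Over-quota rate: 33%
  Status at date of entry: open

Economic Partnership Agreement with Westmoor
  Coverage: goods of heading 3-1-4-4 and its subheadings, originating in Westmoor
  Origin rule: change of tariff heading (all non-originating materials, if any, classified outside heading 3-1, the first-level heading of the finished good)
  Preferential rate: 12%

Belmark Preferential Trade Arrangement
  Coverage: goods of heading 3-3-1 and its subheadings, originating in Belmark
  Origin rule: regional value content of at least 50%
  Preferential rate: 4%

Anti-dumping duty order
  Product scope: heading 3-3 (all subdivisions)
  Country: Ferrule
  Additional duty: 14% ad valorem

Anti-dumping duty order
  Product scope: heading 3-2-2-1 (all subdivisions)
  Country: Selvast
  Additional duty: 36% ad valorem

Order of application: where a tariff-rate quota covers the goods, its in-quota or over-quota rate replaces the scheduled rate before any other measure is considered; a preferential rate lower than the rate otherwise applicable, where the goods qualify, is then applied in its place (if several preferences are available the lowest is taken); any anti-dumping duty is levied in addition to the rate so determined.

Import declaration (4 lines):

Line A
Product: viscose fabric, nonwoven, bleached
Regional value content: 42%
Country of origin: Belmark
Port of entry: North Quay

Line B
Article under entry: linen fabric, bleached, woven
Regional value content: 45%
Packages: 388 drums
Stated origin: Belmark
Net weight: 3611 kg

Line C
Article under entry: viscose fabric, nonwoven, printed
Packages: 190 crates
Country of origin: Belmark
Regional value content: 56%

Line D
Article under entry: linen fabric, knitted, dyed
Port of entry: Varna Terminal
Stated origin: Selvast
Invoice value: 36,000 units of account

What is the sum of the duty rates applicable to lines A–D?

84%

Line A: viscose → 3-3; nonwoven → 3-3-1; bleached → 3-3-1-4. Scheduled 37%. Belmark agreement on 3-3-1: RVC < 50%. → 37%.
Line B: linen → 3-1; woven → 3-1-4; bleached → 3-1-4-1. Scheduled 4%. Belmark agreement on 3-3-1: 3-1-4-1 not covered; anti-dumping (Belmark, 3-1): +22%; total 4% + 22% = 26%. → 26%.
Line C: viscose → 3-3; nonwoven → 3-3-1; printed → 3-3-1-1. Scheduled 36%. Belmark agreement on 3-3-1: RVC ≥ 50% → 4% available; preferential 4%. → 4%.
Line D: linen → 3-1; knitted → 3-1-1; dyed → 3-1-1-1. Scheduled 17%. No special measure applies. → 17%.
Sum: 37% + 26% + 4% + 17% = 84%.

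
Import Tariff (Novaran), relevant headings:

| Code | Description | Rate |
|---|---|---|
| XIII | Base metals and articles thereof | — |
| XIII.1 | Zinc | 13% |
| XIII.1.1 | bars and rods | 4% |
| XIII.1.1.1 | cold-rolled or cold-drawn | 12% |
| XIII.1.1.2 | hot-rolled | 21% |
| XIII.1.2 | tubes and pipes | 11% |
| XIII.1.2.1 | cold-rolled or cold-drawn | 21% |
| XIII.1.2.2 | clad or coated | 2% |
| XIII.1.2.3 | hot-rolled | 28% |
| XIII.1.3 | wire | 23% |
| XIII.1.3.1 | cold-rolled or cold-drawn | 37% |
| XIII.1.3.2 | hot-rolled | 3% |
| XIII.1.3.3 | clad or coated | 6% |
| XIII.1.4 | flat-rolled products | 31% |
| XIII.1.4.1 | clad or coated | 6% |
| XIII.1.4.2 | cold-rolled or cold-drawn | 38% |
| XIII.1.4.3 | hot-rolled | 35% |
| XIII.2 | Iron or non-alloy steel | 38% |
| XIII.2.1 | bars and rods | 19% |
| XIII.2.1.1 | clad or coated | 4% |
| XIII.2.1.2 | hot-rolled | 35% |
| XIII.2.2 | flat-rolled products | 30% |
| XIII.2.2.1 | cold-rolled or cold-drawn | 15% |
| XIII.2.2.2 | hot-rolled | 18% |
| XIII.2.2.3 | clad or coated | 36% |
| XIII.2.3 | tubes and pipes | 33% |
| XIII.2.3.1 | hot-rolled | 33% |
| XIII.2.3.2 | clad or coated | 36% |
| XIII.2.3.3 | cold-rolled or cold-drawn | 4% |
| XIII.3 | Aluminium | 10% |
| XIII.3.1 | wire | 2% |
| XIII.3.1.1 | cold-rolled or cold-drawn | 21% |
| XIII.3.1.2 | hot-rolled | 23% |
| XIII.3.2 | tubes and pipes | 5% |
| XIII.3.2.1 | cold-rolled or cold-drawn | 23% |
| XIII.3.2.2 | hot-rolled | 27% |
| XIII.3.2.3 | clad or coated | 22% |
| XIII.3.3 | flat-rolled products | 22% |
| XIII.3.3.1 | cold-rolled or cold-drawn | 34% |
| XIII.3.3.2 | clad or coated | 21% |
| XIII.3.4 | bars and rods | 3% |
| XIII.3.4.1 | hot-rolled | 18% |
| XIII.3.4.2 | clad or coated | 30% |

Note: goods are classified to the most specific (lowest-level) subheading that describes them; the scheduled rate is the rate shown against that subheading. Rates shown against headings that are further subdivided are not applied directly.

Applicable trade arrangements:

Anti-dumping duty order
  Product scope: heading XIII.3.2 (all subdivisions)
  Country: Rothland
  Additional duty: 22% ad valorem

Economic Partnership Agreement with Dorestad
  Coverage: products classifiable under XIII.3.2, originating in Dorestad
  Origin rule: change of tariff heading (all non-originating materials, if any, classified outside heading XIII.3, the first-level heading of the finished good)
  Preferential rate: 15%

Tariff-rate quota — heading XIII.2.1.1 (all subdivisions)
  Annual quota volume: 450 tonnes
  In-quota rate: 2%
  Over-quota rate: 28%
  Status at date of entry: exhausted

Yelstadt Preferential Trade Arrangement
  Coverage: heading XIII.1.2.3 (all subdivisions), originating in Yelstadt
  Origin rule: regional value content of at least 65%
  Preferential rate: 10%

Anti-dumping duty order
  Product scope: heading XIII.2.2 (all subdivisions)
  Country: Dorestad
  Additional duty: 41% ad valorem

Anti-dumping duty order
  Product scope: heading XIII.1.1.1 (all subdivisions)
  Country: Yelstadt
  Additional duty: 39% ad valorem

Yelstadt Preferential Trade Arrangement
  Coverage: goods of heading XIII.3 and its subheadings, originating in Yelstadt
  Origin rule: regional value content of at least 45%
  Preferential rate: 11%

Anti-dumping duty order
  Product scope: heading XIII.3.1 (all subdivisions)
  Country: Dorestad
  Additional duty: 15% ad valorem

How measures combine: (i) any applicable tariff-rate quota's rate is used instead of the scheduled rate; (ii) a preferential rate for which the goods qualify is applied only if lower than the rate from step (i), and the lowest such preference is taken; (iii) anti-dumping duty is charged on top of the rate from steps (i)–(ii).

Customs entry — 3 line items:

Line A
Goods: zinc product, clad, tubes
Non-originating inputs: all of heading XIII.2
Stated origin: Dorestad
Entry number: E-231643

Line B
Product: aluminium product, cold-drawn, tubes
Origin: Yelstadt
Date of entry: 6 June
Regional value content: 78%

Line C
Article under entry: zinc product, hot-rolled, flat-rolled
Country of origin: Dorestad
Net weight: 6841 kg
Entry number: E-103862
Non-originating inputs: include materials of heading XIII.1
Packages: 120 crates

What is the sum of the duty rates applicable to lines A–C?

Line A: zinc → XIII.1; tubes → XIII.1.2; clad → XIII.1.2.2. Scheduled 2%. Dorestad agreement on XIII.3.2: XIII.1.2.2 not covered. → 2%.
Line B: aluminium → XIII.3; tubes → XIII.3.2; cold-drawn → XIII.3.2.1. Scheduled 23%. Yelstadt agreement on XIII.1.2.3: XIII.3.2.1 not covered; Yelstadt agreement on XIII.3: RVC ≥ 45% → 11% available; preferential 11%. → 11%.
Line C: zinc → XIII.1; flat-rolled → XIII.1.4; hot-rolled → XIII.1.4.3. Scheduled 35%. Dorestad agreement on XIII.3.2: XIII.1.4.3 not covered. → 35%.
Sum: 2% + 11% + 35% = 48%.

48%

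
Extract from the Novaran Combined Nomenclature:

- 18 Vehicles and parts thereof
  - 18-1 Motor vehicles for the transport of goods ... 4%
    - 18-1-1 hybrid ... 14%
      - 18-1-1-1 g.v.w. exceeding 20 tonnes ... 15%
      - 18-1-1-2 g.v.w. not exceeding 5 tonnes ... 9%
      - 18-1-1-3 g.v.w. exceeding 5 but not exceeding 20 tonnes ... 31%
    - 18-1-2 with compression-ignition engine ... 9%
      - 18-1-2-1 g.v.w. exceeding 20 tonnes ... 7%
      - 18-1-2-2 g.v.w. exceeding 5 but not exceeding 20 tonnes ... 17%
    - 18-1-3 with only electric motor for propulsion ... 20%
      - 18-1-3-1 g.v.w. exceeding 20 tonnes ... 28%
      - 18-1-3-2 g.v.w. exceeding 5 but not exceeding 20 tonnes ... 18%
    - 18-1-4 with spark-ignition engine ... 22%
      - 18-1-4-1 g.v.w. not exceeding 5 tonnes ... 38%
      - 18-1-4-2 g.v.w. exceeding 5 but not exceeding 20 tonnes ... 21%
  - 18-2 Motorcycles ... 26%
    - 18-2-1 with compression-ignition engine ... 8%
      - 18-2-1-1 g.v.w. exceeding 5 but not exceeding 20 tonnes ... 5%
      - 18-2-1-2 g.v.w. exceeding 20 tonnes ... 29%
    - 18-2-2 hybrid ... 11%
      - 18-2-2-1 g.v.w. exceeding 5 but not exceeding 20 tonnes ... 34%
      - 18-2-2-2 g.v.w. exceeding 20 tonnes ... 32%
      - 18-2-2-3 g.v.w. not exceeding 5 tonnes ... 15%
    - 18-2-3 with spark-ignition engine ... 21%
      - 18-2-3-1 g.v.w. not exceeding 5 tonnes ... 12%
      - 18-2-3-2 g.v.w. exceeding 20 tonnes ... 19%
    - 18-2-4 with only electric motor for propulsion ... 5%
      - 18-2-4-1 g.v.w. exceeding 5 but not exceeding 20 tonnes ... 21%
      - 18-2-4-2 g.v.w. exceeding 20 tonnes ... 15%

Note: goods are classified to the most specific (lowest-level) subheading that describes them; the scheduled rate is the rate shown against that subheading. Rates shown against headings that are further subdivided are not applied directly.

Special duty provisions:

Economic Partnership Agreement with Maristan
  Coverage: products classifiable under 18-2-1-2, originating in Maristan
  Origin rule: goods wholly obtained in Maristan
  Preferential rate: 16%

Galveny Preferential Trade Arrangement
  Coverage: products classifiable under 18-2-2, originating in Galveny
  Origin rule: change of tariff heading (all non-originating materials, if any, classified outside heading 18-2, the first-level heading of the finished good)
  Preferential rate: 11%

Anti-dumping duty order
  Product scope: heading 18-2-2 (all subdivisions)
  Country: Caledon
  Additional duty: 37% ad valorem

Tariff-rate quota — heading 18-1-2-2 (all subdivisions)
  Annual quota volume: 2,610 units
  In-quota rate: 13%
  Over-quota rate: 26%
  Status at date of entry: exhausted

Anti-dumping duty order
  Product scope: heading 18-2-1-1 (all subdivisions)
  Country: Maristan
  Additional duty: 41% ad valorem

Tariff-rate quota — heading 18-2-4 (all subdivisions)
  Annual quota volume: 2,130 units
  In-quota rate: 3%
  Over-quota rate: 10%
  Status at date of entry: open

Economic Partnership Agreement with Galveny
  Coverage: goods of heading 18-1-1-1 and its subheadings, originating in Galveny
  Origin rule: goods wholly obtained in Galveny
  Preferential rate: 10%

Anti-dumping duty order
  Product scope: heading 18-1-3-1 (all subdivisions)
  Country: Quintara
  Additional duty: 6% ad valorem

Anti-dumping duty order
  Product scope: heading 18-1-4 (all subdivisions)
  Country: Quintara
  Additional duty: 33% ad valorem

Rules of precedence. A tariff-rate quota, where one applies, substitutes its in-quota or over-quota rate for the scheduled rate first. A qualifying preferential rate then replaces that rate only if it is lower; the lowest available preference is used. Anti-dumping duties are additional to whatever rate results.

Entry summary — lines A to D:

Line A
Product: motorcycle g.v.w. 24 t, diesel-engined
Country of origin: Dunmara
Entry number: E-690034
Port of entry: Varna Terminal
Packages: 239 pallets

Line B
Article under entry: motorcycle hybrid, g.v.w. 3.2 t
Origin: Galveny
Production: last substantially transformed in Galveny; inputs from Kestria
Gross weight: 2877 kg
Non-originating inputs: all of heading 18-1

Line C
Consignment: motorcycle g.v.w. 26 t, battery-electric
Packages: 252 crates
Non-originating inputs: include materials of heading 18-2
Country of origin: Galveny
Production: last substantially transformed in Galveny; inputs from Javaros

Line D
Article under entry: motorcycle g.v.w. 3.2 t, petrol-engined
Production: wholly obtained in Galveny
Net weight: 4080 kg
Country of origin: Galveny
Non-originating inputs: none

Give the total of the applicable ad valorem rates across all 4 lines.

Line A: motorcycle → 18-2; diesel-engined → 18-2-1; g.v.w. 24 t → 18-2-1-2. Scheduled 29%. No special measure applies. → 29%.
Line B: motorcycle → 18-2; hybrid → 18-2-2; g.v.w. 3.2 t → 18-2-2-3. Scheduled 15%. Galveny agreement on 18-2-2: CTH met → 11% available; Galveny agreement on 18-1-1-1: 18-2-2-3 not covered; preferential 11%. → 11%.
Line C: motorcycle → 18-2; battery-electric → 18-2-4; g.v.w. 26 t → 18-2-4-2. Scheduled 15%. quota on 18-2-4 open → in-quota 3%; Galveny agreement on 18-2-2: 18-2-4-2 not covered; Galveny agreement on 18-1-1-1: 18-2-4-2 not covered. → 3%.
Line D: motorcycle → 18-2; petrol-engined → 18-2-3; g.v.w. 3.2 t → 18-2-3-1. Scheduled 12%. Galveny agreement on 18-2-2: 18-2-3-1 not covered; Galveny agreement on 18-1-1-1: 18-2-3-1 not covered. → 12%.
Sum: 29% + 11% + 3% + 12% = 55%.

55%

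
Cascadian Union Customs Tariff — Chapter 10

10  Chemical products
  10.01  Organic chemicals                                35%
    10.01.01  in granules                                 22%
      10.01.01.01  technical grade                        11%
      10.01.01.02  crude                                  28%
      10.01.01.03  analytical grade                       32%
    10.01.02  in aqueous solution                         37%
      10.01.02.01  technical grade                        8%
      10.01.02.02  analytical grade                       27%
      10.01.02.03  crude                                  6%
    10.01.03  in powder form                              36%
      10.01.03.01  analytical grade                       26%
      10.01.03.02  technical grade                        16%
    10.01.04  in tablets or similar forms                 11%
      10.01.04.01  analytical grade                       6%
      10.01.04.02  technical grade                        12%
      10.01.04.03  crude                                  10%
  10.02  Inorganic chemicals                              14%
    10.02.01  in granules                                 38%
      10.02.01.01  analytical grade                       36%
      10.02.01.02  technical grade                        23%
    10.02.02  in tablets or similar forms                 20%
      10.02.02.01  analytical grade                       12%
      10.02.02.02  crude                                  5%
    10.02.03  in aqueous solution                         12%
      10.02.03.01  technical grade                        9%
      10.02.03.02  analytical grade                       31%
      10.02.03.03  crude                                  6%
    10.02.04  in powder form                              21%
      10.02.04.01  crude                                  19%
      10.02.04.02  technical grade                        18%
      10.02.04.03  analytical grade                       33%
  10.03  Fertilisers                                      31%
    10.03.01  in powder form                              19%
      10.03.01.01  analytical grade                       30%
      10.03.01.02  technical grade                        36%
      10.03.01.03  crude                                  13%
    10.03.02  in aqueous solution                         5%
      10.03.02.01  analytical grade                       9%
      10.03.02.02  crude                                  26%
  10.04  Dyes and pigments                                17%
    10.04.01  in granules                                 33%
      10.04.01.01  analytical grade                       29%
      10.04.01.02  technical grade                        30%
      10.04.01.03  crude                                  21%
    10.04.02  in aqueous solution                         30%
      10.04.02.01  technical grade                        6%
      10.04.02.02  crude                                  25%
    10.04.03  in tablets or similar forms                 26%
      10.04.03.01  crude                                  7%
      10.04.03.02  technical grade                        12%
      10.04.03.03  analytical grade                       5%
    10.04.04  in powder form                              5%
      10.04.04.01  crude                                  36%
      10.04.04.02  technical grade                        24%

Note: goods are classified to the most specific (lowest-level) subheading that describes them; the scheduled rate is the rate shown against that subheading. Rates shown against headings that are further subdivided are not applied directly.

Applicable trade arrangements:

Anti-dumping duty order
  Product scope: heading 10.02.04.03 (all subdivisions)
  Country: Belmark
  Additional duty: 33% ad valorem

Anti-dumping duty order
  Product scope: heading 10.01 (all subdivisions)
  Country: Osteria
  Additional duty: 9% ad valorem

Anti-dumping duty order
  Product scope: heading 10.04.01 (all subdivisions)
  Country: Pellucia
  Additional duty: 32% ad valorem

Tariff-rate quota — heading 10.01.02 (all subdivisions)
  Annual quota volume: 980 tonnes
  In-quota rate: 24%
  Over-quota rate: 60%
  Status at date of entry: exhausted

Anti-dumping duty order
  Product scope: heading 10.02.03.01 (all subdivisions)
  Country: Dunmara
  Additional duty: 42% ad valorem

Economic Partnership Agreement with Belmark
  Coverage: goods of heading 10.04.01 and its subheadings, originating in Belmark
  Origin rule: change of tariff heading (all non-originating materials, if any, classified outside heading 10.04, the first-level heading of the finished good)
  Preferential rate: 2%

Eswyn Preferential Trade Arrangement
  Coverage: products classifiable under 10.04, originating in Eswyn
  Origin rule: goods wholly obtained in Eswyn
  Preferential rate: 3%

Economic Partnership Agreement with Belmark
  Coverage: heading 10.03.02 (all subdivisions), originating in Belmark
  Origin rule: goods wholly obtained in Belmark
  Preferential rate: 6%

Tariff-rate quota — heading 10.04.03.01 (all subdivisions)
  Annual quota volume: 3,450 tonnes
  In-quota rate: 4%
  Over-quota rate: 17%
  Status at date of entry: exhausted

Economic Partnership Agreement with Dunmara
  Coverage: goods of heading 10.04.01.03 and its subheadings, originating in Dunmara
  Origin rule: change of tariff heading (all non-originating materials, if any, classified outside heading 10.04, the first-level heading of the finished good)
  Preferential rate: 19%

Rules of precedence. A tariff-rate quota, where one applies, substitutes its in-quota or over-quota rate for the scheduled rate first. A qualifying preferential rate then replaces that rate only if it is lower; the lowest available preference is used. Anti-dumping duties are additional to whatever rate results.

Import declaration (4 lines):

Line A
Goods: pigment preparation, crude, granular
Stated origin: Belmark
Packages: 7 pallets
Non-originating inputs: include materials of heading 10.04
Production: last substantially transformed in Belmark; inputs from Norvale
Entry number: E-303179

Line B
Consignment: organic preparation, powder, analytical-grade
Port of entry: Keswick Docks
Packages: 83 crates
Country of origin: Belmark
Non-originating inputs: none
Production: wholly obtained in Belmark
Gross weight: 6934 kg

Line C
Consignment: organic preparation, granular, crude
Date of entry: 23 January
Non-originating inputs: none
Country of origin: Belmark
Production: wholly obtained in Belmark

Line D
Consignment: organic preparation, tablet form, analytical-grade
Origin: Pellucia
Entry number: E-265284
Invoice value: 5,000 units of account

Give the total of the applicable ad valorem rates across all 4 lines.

81%

Line A: pigment → 10.04; granular → 10.04.01; crude → 10.04.01.03. Scheduled 21%. Belmark agreement on 10.04.01: CTH not met; Belmark agreement on 10.03.02: 10.04.01.03 not covered. → 21%.
Line B: organic → 10.01; powder → 10.01.03; analytical-grade → 10.01.03.01. Scheduled 26%. Belmark agreement on 10.04.01: 10.01.03.01 not covered; Belmark agreement on 10.03.02: 10.01.03.01 not covered. → 26%.
Line C: organic → 10.01; granular → 10.01.01; crude → 10.01.01.02. Scheduled 28%. Belmark agreement on 10.04.01: 10.01.01.02 not covered; Belmark agreement on 10.03.02: 10.01.01.02 not covered. → 28%.
Line D: organic → 10.01; tablet form → 10.01.04; analytical-grade → 10.01.04.01. Scheduled 6%. No special measure applies. → 6%.
Sum: 21% + 26% + 28% + 6% = 81%.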